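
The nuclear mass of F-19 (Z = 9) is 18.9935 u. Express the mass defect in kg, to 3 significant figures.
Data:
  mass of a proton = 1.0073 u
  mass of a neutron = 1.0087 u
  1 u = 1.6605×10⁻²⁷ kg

2.64e-28 kg

Total constituent mass: 9 × 1.0073 + 10 × 1.0087 = 19.1527 u
Mass defect Δm = 19.1527 − 18.9935 = 0.1592 u
In SI units: 0.1592 u × 1.6605×10⁻²⁷ kg/u = 2.6435e-28 kg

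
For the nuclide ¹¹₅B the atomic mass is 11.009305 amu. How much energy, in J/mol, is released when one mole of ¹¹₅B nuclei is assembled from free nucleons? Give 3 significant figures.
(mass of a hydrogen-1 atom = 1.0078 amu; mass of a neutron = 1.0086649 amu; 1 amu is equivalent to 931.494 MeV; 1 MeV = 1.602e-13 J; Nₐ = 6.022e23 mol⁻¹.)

Total constituent mass: 5 × 1.0078 + 6 × 1.0086649 = 11.0909894 amu
The mass defect is 11.0909894 − 11.009305 = 0.0816844 amu.
Binding energy = Δm·c² = 0.0816844 × 931.494 MeV/amu = 76.0885 MeV
Per nucleus in joules: 76.0885 MeV × 1.602e-13 J/MeV = 1.2189e-11 J
Per mole: 1.2189e-11 J × 6.022e23 mol⁻¹ = 7.3402e+12 J/mol

7.34e+12 J/mol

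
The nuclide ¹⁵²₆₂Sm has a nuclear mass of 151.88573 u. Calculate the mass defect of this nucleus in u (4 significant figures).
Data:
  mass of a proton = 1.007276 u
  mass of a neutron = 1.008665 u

1.345 u

The nucleus contains 62 protons and 152 − 62 = 90 neutrons.
Σm = 62·m_p + 90·m_n = 62.451112 + 90.779850 = 153.230962 u
Δm = 153.230962 − 151.88573 = 1.345232 u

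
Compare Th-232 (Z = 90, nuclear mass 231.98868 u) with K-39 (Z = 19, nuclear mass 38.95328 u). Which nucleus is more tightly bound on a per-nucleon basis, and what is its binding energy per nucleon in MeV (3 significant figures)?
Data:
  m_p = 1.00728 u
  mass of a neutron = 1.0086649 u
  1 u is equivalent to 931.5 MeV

Th-232: Σm = 90(1.00728) + 142(1.0086649) = 233.8856158 u; Δm = 1.8969358 u; E_B = 1767.0 MeV; E_B/A = 7.616 MeV
K-39: Σm = 19(1.00728) + 20(1.0086649) = 39.3116180 u; Δm = 0.3583380 u; E_B = 333.79 MeV; E_B/A = 8.559 MeV
K-39 has the higher binding energy per nucleon, so it is the more tightly bound nucleus.

K-39; 8.56 MeV/nucleon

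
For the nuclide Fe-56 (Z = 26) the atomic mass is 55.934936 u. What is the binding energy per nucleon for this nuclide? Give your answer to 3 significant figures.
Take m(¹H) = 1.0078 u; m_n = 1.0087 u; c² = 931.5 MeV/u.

8.80 MeV/nucleon

The nucleus contains 26 protons and 56 − 26 = 30 neutrons.
Total constituent mass: 26 × 1.0078 + 30 × 1.0087 = 56.4638 u
Mass defect Δm = 56.4638 − 55.934936 = 0.528864 u
E_B = 0.528864 × 931.5 = 492.637 MeV
Per nucleon: 492.637 / 56 = 8.797 MeV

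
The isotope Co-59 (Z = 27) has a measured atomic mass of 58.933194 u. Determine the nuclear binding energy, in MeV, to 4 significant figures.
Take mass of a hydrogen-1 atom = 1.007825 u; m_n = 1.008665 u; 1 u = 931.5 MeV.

517.3 MeV

With 27 protons and 32 neutrons (A = 59):
Total constituent mass: 27 × 1.007825 + 32 × 1.008665 = 59.488555 u
Δm = 59.488555 − 58.933194 = 0.555361 u
Converting to energy: 0.555361 u × 931.5 MeV/u = 517.319 MeV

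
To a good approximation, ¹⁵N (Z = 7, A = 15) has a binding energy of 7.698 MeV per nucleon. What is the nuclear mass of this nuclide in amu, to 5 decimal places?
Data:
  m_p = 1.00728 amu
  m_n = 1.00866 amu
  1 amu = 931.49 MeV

Total binding energy = 15 × 7.698 = 115.470 MeV
Mass defect = 115.470 MeV / (931.49 MeV/amu) = 0.1239627 amu
Constituent mass = 7(1.00728) + 8(1.00866) = 15.12024 amu
Nuclear mass = 15.12024 − 0.1239627 = 14.9962773 amu ≈ 14.99628 amu (to 5 decimal places)

14.99628 amu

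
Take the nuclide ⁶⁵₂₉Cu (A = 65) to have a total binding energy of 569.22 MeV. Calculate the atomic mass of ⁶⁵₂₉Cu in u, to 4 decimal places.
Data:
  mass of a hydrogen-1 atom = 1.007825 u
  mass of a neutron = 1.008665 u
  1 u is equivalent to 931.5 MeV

Mass defect = 569.22 MeV / (931.5 MeV/u) = 0.611079 u
Constituent mass = 29(1.007825) + 36(1.008665) = 65.538865 u
Atomic mass = 65.538865 − 0.611079 = 64.927786 u ≈ 64.9278 u (to 4 decimal places)

64.9278 u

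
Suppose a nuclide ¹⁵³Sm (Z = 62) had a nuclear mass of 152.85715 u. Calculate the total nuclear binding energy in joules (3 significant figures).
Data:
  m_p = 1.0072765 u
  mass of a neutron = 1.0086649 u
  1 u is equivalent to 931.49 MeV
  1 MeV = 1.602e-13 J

2.06e-10 J

The nucleus contains 62 protons and 153 − 62 = 91 neutrons.
Mass of separated nucleons = 62(1.0072765) + 91(1.0086649) = 62.4511430 + 91.7885059 = 154.2396489 u
Mass defect Δm = 154.2396489 − 152.85715 = 1.3824989 u
E_B = 1.3824989 × 931.49 = 1287.78 MeV
In joules: 1287.78 MeV × 1.602e-13 J/MeV = 2.0630e-10 J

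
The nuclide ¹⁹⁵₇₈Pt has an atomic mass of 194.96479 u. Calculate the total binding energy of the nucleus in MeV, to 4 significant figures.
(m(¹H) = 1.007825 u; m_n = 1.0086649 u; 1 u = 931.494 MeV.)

Σm = 78·m(¹H) + 117·m_n = 78.610350 + 118.0137933 = 196.6241433 u
The mass defect is 196.6241433 − 194.96479 = 1.6593533 u.
Binding energy = Δm·c² = 1.6593533 × 931.494 MeV/u = 1545.68 MeV

1546 MeV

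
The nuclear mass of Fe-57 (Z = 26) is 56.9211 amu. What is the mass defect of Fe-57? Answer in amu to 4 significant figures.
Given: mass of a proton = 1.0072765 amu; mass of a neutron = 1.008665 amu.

0.5367 amu

Z = 26, so N = A − Z = 57 − 26 = 31.
Σm = 26·m_p + 31·m_n = 26.1891890 + 31.268615 = 57.4578040 amu
Mass defect Δm = 57.4578040 − 56.9211 = 0.5367040 amu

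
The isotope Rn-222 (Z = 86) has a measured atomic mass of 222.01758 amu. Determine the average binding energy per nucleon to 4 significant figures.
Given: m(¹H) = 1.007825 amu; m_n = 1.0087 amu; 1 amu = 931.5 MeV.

Σm = 86·m(¹H) + 136·m_n = 86.672950 + 137.1832 = 223.856150 amu
The mass defect is 223.856150 − 222.01758 = 1.838570 amu.
E_B = 1.838570 × 931.5 = 1712.63 MeV
BE/A = 1712.63 MeV / 222 = 7.715 MeV/nucleon

7.715 MeV/nucleon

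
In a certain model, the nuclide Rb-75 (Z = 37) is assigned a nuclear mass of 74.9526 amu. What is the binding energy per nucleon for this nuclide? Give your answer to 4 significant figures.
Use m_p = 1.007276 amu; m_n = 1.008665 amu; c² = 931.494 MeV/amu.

8.022 MeV/nucleon

Z = 37, so N = A − Z = 75 − 37 = 38.
Total constituent mass: 37 × 1.007276 + 38 × 1.008665 = 75.598482 amu
Δm = 75.598482 − 74.9526 = 0.645882 amu
Binding energy = Δm·c² = 0.645882 × 931.494 MeV/amu = 601.635 MeV
Per nucleon: 601.635 / 75 = 8.022 MeV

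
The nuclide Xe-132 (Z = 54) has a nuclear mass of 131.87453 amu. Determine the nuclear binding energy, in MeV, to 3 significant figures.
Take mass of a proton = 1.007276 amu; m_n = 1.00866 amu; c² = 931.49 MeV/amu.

1110 MeV

Z = 54, so N = A − Z = 132 − 54 = 78.
Total constituent mass: 54 × 1.007276 + 78 × 1.00866 = 133.068384 amu
Mass defect Δm = 133.068384 − 131.87453 = 1.193854 amu
Converting to energy: 1.193854 amu × 931.49 MeV/amu = 1112.06 MeV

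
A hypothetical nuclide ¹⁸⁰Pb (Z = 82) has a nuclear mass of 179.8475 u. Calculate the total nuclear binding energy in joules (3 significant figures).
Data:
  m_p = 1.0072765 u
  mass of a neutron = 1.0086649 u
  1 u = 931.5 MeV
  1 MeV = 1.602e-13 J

2.39e-10 J

Σm = 82·m_p + 98·m_n = 82.5966730 + 98.8491602 = 181.4458332 u
Δm = 181.4458332 − 179.8475 = 1.5983332 u
E_B = 1.5983332 × 931.5 = 1488.85 MeV
In joules: 1488.85 MeV × 1.602e-13 J/MeV = 2.3851e-10 J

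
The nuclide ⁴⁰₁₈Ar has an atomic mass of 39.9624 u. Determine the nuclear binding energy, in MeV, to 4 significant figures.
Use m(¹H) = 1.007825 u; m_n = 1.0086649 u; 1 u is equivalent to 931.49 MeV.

Total constituent mass: 18 × 1.007825 + 22 × 1.0086649 = 40.3314778 u
Δm = 40.3314778 − 39.9624 = 0.3690778 u
Converting to energy: 0.3690778 u × 931.49 MeV/u = 343.792 MeV

343.8 MeV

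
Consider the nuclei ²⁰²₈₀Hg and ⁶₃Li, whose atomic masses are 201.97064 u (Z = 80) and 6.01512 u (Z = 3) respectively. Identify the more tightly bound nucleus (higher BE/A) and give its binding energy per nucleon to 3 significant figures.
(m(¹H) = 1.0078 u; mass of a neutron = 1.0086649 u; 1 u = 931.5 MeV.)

²⁰²₈₀Hg: Σm = 80(1.0078) + 122(1.0086649) = 203.6811178 u; Δm = 1.7104778 u; E_B = 1593.3 MeV; E_B/A = 7.888 MeV
⁶₃Li: Σm = 3(1.0078) + 3(1.0086649) = 6.0493947 u; Δm = 0.0342747 u; E_B = 31.927 MeV; E_B/A = 5.321 MeV
²⁰²₈₀Hg has the higher binding energy per nucleon, so it is the more tightly bound nucleus.

²⁰²₈₀Hg; 7.89 MeV/nucleon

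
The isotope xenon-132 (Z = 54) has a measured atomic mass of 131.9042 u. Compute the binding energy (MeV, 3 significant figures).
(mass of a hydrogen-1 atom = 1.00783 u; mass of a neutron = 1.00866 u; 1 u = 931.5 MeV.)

Σm = 54·m(¹H) + 78·m_n = 54.42282 + 78.67548 = 133.09830 u
The mass defect is 133.09830 − 131.9042 = 1.19410 u.
Converting to energy: 1.19410 u × 931.5 MeV/u = 1112.30 MeV

1110 MeV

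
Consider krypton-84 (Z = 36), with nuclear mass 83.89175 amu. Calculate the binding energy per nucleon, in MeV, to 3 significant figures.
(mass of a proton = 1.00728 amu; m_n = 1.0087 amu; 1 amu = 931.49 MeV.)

8.74 MeV/nucleon

With 36 protons and 48 neutrons (A = 84):
Σm = 36·m_p + 48·m_n = 36.26208 + 48.4176 = 84.67968 amu
Δm = 84.67968 − 83.89175 = 0.78793 amu
Converting to energy: 0.78793 amu × 931.49 MeV/amu = 733.949 MeV
Per nucleon: 733.949 / 84 = 8.737 MeV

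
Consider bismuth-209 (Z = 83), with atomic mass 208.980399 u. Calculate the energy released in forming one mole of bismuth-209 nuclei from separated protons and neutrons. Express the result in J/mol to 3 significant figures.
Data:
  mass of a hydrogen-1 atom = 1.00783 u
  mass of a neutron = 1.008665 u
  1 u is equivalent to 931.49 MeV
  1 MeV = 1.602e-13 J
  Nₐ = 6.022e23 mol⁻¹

Total constituent mass: 83 × 1.00783 + 126 × 1.008665 = 210.741680 u
Mass defect Δm = 210.741680 − 208.980399 = 1.761281 u
E_B = 1.761281 × 931.49 = 1640.62 MeV
Per nucleus in joules: 1640.62 MeV × 1.602e-13 J/MeV = 2.6283e-10 J
Per mole: 2.6283e-10 J × 6.022e23 mol⁻¹ = 1.5828e+14 J/mol

1.58e+14 J/mol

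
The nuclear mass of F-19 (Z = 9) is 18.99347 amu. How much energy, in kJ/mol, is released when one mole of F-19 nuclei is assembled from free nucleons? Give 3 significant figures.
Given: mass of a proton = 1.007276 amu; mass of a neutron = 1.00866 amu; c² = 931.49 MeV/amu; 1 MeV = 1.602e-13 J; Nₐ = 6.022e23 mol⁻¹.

Z = 9, so N = A − Z = 19 − 9 = 10.
Σm = 9·m_p + 10·m_n = 9.065484 + 10.08660 = 19.152084 amu
The mass defect is 19.152084 − 18.99347 = 0.158614 amu.
Binding energy = Δm·c² = 0.158614 × 931.49 MeV/amu = 147.747 MeV
Per nucleus in joules: 147.747 MeV × 1.602e-13 J/MeV = 2.3669e-11 J
Per mole: 2.3669e-11 J × 6.022e23 mol⁻¹ = 1.4253e+13 J/mol

1.43e+10 kJ/mol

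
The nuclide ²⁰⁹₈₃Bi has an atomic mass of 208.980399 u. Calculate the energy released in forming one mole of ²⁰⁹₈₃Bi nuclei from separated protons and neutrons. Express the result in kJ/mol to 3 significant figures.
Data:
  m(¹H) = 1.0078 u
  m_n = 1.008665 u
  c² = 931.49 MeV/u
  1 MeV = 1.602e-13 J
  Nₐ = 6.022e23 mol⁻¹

1.58e+11 kJ/mol

The nucleus contains 83 protons and 209 − 83 = 126 neutrons.
Σm = 83·m(¹H) + 126·m_n = 83.6474 + 127.091790 = 210.739190 u
Mass defect Δm = 210.739190 − 208.980399 = 1.758791 u
E_B = 1.758791 × 931.49 = 1638.30 MeV
Per nucleus in joules: 1638.30 MeV × 1.602e-13 J/MeV = 2.6246e-10 J
Per mole: 2.6246e-10 J × 6.022e23 mol⁻¹ = 1.5805e+14 J/mol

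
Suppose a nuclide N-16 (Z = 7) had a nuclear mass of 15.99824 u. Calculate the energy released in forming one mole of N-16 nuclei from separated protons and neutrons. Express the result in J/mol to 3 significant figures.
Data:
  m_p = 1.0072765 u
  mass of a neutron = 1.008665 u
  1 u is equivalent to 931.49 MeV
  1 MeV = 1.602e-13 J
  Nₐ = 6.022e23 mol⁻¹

The nucleus contains 7 protons and 16 − 7 = 9 neutrons.
Mass of separated nucleons = 7(1.0072765) + 9(1.008665) = 7.0509355 + 9.077985 = 16.1289205 u
Mass defect Δm = 16.1289205 − 15.99824 = 0.1306805 u
E_B = 0.1306805 × 931.49 = 121.728 MeV
Per nucleus in joules: 121.728 MeV × 1.602e-13 J/MeV = 1.9501e-11 J
Per mole: 1.9501e-11 J × 6.022e23 mol⁻¹ = 1.1744e+13 J/mol

1.17e+13 J/mol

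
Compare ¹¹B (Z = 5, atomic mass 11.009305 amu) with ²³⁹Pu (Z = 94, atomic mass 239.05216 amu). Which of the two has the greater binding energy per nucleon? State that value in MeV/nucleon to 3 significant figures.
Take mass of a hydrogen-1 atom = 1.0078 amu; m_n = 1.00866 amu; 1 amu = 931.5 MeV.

²³⁹Pu; 7.55 MeV/nucleon

¹¹B: Σm = 5(1.0078) + 6(1.00866) = 11.09096 amu; Δm = 0.081655 amu; E_B = 76.062 MeV; E_B/A = 6.9147 MeV
²³⁹Pu: Σm = 94(1.0078) + 145(1.00866) = 240.98890 amu; Δm = 1.93674 amu; E_B = 1804.07 MeV; E_B/A = 7.548 MeV
²³⁹Pu has the higher binding energy per nucleon, so it is the more tightly bound nucleus.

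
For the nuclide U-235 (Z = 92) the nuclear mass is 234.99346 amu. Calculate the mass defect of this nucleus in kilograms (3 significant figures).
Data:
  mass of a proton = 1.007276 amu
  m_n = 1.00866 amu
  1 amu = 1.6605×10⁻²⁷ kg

3.18e-27 kg

Σm = 92·m_p + 143·m_n = 92.669392 + 144.23838 = 236.907772 amu
Δm = 236.907772 − 234.99346 = 1.914312 amu
In SI units: 1.914312 amu × 1.6605×10⁻²⁷ kg/amu = 3.1787e-27 kg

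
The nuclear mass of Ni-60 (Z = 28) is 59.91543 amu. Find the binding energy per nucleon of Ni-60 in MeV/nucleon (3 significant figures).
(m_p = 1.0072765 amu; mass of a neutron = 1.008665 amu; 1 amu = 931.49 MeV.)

8.78 MeV/nucleon

Total constituent mass: 28 × 1.0072765 + 32 × 1.008665 = 60.4810220 amu
The mass defect is 60.4810220 − 59.91543 = 0.5655920 amu.
Converting to energy: 0.5655920 amu × 931.49 MeV/amu = 526.843 MeV
BE/A = 526.843 MeV / 60 = 8.781 MeV/nucleon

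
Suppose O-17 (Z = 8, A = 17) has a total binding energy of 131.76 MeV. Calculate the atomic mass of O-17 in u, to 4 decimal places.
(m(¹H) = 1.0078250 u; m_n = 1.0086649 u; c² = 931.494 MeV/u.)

Mass defect = 131.76 MeV / (931.494 MeV/u) = 0.141450 u
Constituent mass = 8(1.0078250) + 9(1.0086649) = 17.1405841 u
Atomic mass = 17.1405841 − 0.141450 = 16.9991341 u ≈ 16.9991 u (to 4 decimal places)

16.9991 u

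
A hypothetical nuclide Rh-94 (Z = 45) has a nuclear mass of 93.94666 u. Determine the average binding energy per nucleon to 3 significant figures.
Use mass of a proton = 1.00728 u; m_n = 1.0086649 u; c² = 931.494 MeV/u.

7.98 MeV/nucleon

With 45 protons and 49 neutrons (A = 94):
Total constituent mass: 45 × 1.00728 + 49 × 1.0086649 = 94.7521801 u
Δm = 94.7521801 − 93.94666 = 0.8055201 u
Binding energy = Δm·c² = 0.8055201 × 931.494 MeV/u = 750.337 MeV
Dividing by A = 94 gives 7.982 MeV per nucleon.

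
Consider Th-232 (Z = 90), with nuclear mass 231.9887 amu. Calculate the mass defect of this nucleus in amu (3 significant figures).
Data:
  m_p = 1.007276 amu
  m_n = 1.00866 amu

1.90 amu

The nucleus contains 90 protons and 232 − 90 = 142 neutrons.
Σm = 90·m_p + 142·m_n = 90.654840 + 143.22972 = 233.884560 amu
Δm = 233.884560 − 231.9887 = 1.895860 amu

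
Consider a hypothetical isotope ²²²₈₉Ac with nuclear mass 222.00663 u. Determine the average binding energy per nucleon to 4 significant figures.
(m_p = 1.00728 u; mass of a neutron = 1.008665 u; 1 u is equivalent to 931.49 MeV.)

7.526 MeV/nucleon

Z = 89, so N = A − Z = 222 − 89 = 133.
Σm = 89·m_p + 133·m_n = 89.64792 + 134.152445 = 223.800365 u
The mass defect is 223.800365 − 222.00663 = 1.793735 u.
E_B = 1.793735 × 931.49 = 1670.85 MeV
Dividing by A = 222 gives 7.526 MeV per nucleon.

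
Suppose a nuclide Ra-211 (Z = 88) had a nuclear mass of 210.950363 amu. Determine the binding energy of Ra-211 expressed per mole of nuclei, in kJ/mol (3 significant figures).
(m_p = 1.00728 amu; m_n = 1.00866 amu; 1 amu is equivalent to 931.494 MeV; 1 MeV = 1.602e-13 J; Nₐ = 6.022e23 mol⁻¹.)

The nucleus contains 88 protons and 211 − 88 = 123 neutrons.
Mass of separated nucleons = 88(1.00728) + 123(1.00866) = 88.64064 + 124.06518 = 212.70582 amu
Δm = 212.70582 − 210.950363 = 1.755457 amu
E_B = 1.755457 × 931.494 = 1635.20 MeV
Per nucleus in joules: 1635.20 MeV × 1.602e-13 J/MeV = 2.6196e-10 J
Per mole: 2.6196e-10 J × 6.022e23 mol⁻¹ = 1.5775e+14 J/mol

1.58e+11 kJ/mol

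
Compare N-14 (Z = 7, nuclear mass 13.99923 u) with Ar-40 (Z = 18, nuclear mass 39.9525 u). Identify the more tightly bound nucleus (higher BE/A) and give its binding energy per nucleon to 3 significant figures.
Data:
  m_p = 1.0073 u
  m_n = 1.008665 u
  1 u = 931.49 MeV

Ar-40; 8.61 MeV/nucleon

N-14: Σm = 7(1.0073) + 7(1.008665) = 14.111755 u; Δm = 0.112525 u; E_B = 104.82 MeV; E_B/A = 7.487 MeV
Ar-40: Σm = 18(1.0073) + 22(1.008665) = 40.322030 u; Δm = 0.369530 u; E_B = 344.21 MeV; E_B/A = 8.605 MeV
Ar-40 has the higher binding energy per nucleon, so it is the more tightly bound nucleus.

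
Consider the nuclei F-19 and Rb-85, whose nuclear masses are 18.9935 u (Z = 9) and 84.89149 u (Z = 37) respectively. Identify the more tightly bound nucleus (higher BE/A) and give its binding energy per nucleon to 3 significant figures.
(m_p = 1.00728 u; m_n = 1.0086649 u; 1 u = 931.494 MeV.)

Rb-85; 8.70 MeV/nucleon

F-19: Σm = 9(1.00728) + 10(1.0086649) = 19.1521690 u; Δm = 0.1586690 u; E_B = 147.80 MeV; E_B/A = 7.779 MeV
Rb-85: Σm = 37(1.00728) + 48(1.0086649) = 85.6852752 u; Δm = 0.7937852 u; E_B = 739.41 MeV; E_B/A = 8.699 MeV
Rb-85 has the higher binding energy per nucleon, so it is the more tightly bound nucleus.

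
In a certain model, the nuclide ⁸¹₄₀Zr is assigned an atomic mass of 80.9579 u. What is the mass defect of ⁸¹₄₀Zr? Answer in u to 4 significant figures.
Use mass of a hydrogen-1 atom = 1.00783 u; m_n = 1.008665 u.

The nucleus contains 40 protons and 81 − 40 = 41 neutrons.
Mass of separated nucleons = 40(1.00783) + 41(1.008665) = 40.31320 + 41.355265 = 81.668465 u
The mass defect is 81.668465 − 80.9579 = 0.710565 u.

0.7106 u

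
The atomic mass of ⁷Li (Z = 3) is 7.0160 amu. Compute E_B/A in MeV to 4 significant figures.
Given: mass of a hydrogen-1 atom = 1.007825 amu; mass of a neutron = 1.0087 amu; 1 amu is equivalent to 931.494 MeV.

Mass of separated nucleons = 3(1.007825) + 4(1.0087) = 3.023475 + 4.0348 = 7.058275 amu
Δm = 7.058275 − 7.0160 = 0.042275 amu
Converting to energy: 0.042275 amu × 931.494 MeV/amu = 39.3789 MeV
Dividing by A = 7 gives 5.626 MeV per nucleon.

5.626 MeV/nucleon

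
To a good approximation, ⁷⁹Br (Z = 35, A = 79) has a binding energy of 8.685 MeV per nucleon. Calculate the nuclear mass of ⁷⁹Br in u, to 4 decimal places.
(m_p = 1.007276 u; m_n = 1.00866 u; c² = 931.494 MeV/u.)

Total binding energy = 79 × 8.685 = 686.115 MeV
Mass defect = 686.115 MeV / (931.494 MeV/u) = 0.736575 u
Constituent mass = 35(1.007276) + 44(1.00866) = 79.635700 u
Nuclear mass = 79.635700 − 0.736575 = 78.899125 u ≈ 78.8991 u (to 4 decimal places)

78.8991 u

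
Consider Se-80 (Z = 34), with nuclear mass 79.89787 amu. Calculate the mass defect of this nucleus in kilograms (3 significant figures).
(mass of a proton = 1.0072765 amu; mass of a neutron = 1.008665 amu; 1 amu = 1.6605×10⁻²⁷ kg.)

1.24e-27 kg

With 34 protons and 46 neutrons (A = 80):
Σm = 34·m_p + 46·m_n = 34.2474010 + 46.398590 = 80.6459910 amu
Mass defect Δm = 80.6459910 − 79.89787 = 0.7481210 amu
In SI units: 0.7481210 amu × 1.6605×10⁻²⁷ kg/amu = 1.2423e-27 kg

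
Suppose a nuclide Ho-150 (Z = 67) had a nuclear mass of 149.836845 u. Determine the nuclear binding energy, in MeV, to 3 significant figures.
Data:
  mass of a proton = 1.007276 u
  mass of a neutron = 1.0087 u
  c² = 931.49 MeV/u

Z = 67, so N = A − Z = 150 − 67 = 83.
Total constituent mass: 67 × 1.007276 + 83 × 1.0087 = 151.209592 u
Mass defect Δm = 151.209592 − 149.836845 = 1.372747 u
Converting to energy: 1.372747 u × 931.49 MeV/u = 1278.70 MeV

1280 MeV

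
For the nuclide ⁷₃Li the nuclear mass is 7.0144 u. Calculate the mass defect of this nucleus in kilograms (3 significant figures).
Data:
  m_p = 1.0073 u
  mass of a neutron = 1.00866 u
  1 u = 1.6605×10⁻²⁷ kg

7.00e-29 kg

The nucleus contains 3 protons and 7 − 3 = 4 neutrons.
Total constituent mass: 3 × 1.0073 + 4 × 1.00866 = 7.05654 u
The mass defect is 7.05654 − 7.0144 = 0.04214 u.
In SI units: 0.04214 u × 1.6605×10⁻²⁷ kg/u = 6.9973e-29 kg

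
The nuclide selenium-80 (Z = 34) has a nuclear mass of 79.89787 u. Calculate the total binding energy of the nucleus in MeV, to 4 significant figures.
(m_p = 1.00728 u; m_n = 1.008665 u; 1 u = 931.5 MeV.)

697.0 MeV

Σm = 34·m_p + 46·m_n = 34.24752 + 46.398590 = 80.646110 u
The mass defect is 80.646110 − 79.89787 = 0.748240 u.
E_B = 0.748240 × 931.5 = 696.986 MeV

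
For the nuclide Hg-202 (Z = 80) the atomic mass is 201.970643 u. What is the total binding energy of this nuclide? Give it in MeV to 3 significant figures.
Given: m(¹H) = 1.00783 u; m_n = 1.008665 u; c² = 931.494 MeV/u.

1600 MeV

The nucleus contains 80 protons and 202 − 80 = 122 neutrons.
Mass of separated nucleons = 80(1.00783) + 122(1.008665) = 80.62640 + 123.057130 = 203.683530 u
Mass defect Δm = 203.683530 − 201.970643 = 1.712887 u
Converting to energy: 1.712887 u × 931.494 MeV/u = 1595.54 MeV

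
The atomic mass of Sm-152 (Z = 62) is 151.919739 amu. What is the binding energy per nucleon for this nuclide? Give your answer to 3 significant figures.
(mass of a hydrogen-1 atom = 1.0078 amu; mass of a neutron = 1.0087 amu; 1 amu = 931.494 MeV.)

Σm = 62·m(¹H) + 90·m_n = 62.4836 + 90.7830 = 153.2666 amu
The mass defect is 153.2666 − 151.919739 = 1.346861 amu.
Converting to energy: 1.346861 amu × 931.494 MeV/amu = 1254.59 MeV
Per nucleon: 1254.59 / 152 = 8.254 MeV

8.25 MeV/nucleon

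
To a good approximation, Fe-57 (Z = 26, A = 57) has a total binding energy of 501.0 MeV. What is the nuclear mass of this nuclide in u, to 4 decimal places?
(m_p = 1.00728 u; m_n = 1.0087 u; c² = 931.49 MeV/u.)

Mass defect = 501.0 MeV / (931.49 MeV/u) = 0.537848 u
Constituent mass = 26(1.00728) + 31(1.0087) = 57.45898 u
Nuclear mass = 57.45898 − 0.537848 = 56.921132 u ≈ 56.9211 u (to 4 decimal places)

56.9211 u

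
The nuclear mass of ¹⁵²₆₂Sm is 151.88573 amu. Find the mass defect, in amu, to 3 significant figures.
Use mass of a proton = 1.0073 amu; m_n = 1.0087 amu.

The nucleus contains 62 protons and 152 − 62 = 90 neutrons.
Σm = 62·m_p + 90·m_n = 62.4526 + 90.7830 = 153.2356 amu
The mass defect is 153.2356 − 151.88573 = 1.34987 amu.

1.35 amu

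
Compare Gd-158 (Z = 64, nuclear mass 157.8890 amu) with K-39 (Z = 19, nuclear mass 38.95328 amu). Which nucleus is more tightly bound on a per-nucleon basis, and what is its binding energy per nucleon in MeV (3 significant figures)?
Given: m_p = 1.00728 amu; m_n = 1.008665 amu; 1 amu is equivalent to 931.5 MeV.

K-39; 8.56 MeV/nucleon

Gd-158: Σm = 64(1.00728) + 94(1.008665) = 159.280430 amu; Δm = 1.391430 amu; E_B = 1296.1 MeV; E_B/A = 8.203 MeV
K-39: Σm = 19(1.00728) + 20(1.008665) = 39.311620 amu; Δm = 0.358340 amu; E_B = 333.79 MeV; E_B/A = 8.559 MeV
K-39 has the higher binding energy per nucleon, so it is the more tightly bound nucleus.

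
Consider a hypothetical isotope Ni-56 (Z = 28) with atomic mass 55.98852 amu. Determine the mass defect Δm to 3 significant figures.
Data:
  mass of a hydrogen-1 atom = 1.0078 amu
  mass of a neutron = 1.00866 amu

0.472 amu

With 28 protons and 28 neutrons (A = 56):
Mass of separated nucleons = 28(1.0078) + 28(1.00866) = 28.2184 + 28.24248 = 56.46088 amu
Mass defect Δm = 56.46088 − 55.98852 = 0.47236 amu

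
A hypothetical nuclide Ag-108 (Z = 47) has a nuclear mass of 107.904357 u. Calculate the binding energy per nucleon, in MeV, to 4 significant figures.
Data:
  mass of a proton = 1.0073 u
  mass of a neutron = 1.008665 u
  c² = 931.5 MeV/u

8.343 MeV/nucleon

The nucleus contains 47 protons and 108 − 47 = 61 neutrons.
Σm = 47·m_p + 61·m_n = 47.3431 + 61.528565 = 108.871665 u
The mass defect is 108.871665 − 107.904357 = 0.967308 u.
Converting to energy: 0.967308 u × 931.5 MeV/u = 901.047 MeV
Per nucleon: 901.047 / 108 = 8.343 MeV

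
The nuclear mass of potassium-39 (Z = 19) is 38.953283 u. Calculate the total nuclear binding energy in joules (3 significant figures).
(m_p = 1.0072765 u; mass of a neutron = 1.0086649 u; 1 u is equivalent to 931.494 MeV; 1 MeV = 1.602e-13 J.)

5.35e-11 J

Mass of separated nucleons = 19(1.0072765) + 20(1.0086649) = 19.1382535 + 20.1732980 = 39.3115515 u
Δm = 39.3115515 − 38.953283 = 0.3582685 u
Converting to energy: 0.3582685 u × 931.494 MeV/u = 333.725 MeV
In joules: 333.725 MeV × 1.602e-13 J/MeV = 5.3463e-11 J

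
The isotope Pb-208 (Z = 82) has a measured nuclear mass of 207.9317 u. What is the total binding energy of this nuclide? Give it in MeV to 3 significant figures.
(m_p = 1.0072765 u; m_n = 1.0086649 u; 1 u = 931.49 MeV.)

1640 MeV

With 82 protons and 126 neutrons (A = 208):
Mass of separated nucleons = 82(1.0072765) + 126(1.0086649) = 82.5966730 + 127.0917774 = 209.6884504 u
The mass defect is 209.6884504 − 207.9317 = 1.7567504 u.
E_B = 1.7567504 × 931.49 = 1636.40 MeV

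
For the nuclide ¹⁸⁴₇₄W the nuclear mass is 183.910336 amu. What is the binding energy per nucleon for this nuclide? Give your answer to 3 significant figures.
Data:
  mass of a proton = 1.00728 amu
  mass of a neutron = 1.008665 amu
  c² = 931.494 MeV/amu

Z = 74, so N = A − Z = 184 − 74 = 110.
Σm = 74·m_p + 110·m_n = 74.53872 + 110.953150 = 185.491870 amu
Mass defect Δm = 185.491870 − 183.910336 = 1.581534 amu
E_B = 1.581534 × 931.494 = 1473.19 MeV
BE/A = 1473.19 MeV / 184 = 8.006 MeV/nucleon

8.01 MeV/nucleon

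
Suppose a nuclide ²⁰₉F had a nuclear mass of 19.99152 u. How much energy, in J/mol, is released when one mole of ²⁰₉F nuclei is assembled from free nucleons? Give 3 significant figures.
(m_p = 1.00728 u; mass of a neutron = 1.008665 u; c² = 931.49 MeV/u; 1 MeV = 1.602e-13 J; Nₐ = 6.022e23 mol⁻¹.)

1.52e+13 J/mol

With 9 protons and 11 neutrons (A = 20):
Σm = 9·m_p + 11·m_n = 9.06552 + 11.095315 = 20.160835 u
Mass defect Δm = 20.160835 − 19.99152 = 0.169315 u
Binding energy = Δm·c² = 0.169315 × 931.49 MeV/u = 157.715 MeV
Per nucleus in joules: 157.715 MeV × 1.602e-13 J/MeV = 2.5266e-11 J
Per mole: 2.5266e-11 J × 6.022e23 mol⁻¹ = 1.5215e+13 J/mol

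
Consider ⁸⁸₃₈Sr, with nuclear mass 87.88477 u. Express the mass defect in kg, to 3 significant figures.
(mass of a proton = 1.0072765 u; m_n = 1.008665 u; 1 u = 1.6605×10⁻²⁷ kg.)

Σm = 38·m_p + 50·m_n = 38.2765070 + 50.433250 = 88.7097570 u
The mass defect is 88.7097570 − 87.88477 = 0.8249870 u.
In SI units: 0.8249870 u × 1.6605×10⁻²⁷ kg/u = 1.3699e-27 kg

1.37e-27 kg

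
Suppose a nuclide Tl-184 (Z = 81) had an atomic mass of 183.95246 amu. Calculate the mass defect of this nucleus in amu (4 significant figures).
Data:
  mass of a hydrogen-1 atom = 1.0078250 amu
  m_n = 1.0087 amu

Z = 81, so N = A − Z = 184 − 81 = 103.
Mass of separated nucleons = 81(1.0078250) + 103(1.0087) = 81.6338250 + 103.8961 = 185.5299250 amu
Mass defect Δm = 185.5299250 − 183.95246 = 1.5774650 amu

1.577 amu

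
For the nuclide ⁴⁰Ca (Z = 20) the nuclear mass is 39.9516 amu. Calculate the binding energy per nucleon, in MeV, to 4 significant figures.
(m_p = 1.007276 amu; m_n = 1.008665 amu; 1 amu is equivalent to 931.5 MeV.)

The nucleus contains 20 protons and 40 − 20 = 20 neutrons.
Σm = 20·m_p + 20·m_n = 20.145520 + 20.173300 = 40.318820 amu
Mass defect Δm = 40.318820 − 39.9516 = 0.367220 amu
Converting to energy: 0.367220 amu × 931.5 MeV/amu = 342.065 MeV
BE/A = 342.065 MeV / 40 = 8.552 MeV/nucleon

8.552 MeV/nucleon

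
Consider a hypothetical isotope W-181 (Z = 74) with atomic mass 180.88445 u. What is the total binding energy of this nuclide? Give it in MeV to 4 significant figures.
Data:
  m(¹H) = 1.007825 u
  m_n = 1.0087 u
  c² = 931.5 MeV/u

1514 MeV

Mass of separated nucleons = 74(1.007825) + 107(1.0087) = 74.579050 + 107.9309 = 182.509950 u
The mass defect is 182.509950 − 180.88445 = 1.625500 u.
Binding energy = Δm·c² = 1.625500 × 931.5 MeV/u = 1514.15 MeV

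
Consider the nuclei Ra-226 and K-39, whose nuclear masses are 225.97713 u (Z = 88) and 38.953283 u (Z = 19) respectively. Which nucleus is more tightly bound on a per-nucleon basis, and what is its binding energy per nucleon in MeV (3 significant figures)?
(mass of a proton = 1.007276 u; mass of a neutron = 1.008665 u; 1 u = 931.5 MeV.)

Ra-226: Σm = 88(1.007276) + 138(1.008665) = 227.836058 u; Δm = 1.858928 u; E_B = 1731.6 MeV; E_B/A = 7.662 MeV
K-39: Σm = 19(1.007276) + 20(1.008665) = 39.311544 u; Δm = 0.358261 u; E_B = 333.72 MeV; E_B/A = 8.557 MeV
K-39 has the higher binding energy per nucleon, so it is the more tightly bound nucleus.

K-39; 8.56 MeV/nucleon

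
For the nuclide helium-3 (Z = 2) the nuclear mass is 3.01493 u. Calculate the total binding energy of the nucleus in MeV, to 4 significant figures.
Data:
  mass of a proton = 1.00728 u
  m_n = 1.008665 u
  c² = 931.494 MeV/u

With 2 protons and 1 neutrons (A = 3):
Mass of separated nucleons = 2(1.00728) + 1(1.008665) = 2.01456 + 1.008665 = 3.023225 u
Δm = 3.023225 − 3.01493 = 0.008295 u
Binding energy = Δm·c² = 0.008295 × 931.494 MeV/u = 7.72674 MeV

7.727 MeV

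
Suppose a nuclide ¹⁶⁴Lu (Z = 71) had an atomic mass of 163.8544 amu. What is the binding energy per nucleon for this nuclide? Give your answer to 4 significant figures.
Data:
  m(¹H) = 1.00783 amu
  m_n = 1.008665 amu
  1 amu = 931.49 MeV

8.562 MeV/nucleon

Σm = 71·m(¹H) + 93·m_n = 71.55593 + 93.805845 = 165.361775 amu
Δm = 165.361775 − 163.8544 = 1.507375 amu
Converting to energy: 1.507375 amu × 931.49 MeV/amu = 1404.10 MeV
BE/A = 1404.10 MeV / 164 = 8.562 MeV/nucleon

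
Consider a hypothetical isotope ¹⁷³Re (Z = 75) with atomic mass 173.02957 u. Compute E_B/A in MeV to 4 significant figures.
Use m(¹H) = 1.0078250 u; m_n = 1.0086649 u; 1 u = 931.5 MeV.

The nucleus contains 75 protons and 173 − 75 = 98 neutrons.
Mass of separated nucleons = 75(1.0078250) + 98(1.0086649) = 75.5868750 + 98.8491602 = 174.4360352 u
The mass defect is 174.4360352 − 173.02957 = 1.4064652 u.
Binding energy = Δm·c² = 1.4064652 × 931.5 MeV/u = 1310.12 MeV
Dividing by A = 173 gives 7.573 MeV per nucleon.

7.573 MeV/nucleon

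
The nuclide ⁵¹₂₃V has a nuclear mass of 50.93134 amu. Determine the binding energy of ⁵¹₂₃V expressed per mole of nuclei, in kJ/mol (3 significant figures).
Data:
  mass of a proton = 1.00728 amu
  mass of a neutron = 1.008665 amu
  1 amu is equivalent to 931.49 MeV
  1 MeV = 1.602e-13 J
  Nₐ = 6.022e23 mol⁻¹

4.30e+10 kJ/mol

Σm = 23·m_p + 28·m_n = 23.16744 + 28.242620 = 51.410060 amu
Δm = 51.410060 − 50.93134 = 0.478720 amu
E_B = 0.478720 × 931.49 = 445.923 MeV
Per nucleus in joules: 445.923 MeV × 1.602e-13 J/MeV = 7.1437e-11 J
Per mole: 7.1437e-11 J × 6.022e23 mol⁻¹ = 4.3019e+13 J/mol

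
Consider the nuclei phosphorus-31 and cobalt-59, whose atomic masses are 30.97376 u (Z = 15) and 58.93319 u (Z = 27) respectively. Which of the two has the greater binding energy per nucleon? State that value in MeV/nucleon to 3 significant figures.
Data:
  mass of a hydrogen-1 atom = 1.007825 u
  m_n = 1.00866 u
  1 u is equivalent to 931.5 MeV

cobalt-59; 8.77 MeV/nucleon

phosphorus-31: Σm = 15(1.007825) + 16(1.00866) = 31.255935 u; Δm = 0.282175 u; E_B = 262.85 MeV; E_B/A = 8.479 MeV
cobalt-59: Σm = 27(1.007825) + 32(1.00866) = 59.488395 u; Δm = 0.555205 u; E_B = 517.17 MeV; E_B/A = 8.766 MeV
cobalt-59 has the higher binding energy per nucleon, so it is the more tightly bound nucleus.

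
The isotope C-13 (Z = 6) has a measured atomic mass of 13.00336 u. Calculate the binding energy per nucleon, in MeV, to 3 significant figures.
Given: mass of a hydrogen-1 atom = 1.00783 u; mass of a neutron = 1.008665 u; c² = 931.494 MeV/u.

7.47 MeV/nucleon

Total constituent mass: 6 × 1.00783 + 7 × 1.008665 = 13.107635 u
Δm = 13.107635 − 13.00336 = 0.104275 u
Binding energy = Δm·c² = 0.104275 × 931.494 MeV/u = 97.1315 MeV
Dividing by A = 13 gives 7.472 MeV per nucleon.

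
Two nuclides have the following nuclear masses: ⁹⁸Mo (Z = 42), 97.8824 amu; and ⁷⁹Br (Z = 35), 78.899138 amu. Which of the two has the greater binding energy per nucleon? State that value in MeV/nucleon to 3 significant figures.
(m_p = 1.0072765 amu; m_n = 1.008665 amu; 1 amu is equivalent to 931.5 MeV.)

⁷⁹Br; 8.69 MeV/nucleon

⁹⁸Mo: Σm = 42(1.0072765) + 56(1.008665) = 98.7908530 amu; Δm = 0.9084530 amu; E_B = 846.22 MeV; E_B/A = 8.6349 MeV
⁷⁹Br: Σm = 35(1.0072765) + 44(1.008665) = 79.6359375 amu; Δm = 0.7367995 amu; E_B = 686.33 MeV; E_B/A = 8.688 MeV
⁷⁹Br has the higher binding energy per nucleon, so it is the more tightly bound nucleus.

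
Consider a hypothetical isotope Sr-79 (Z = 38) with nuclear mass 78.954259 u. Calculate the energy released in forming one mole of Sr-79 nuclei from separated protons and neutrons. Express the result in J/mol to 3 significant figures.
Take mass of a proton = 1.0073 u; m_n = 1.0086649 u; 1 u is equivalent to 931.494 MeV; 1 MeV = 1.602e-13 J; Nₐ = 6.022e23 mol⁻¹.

6.10e+13 J/mol

The nucleus contains 38 protons and 79 − 38 = 41 neutrons.
Mass of separated nucleons = 38(1.0073) + 41(1.0086649) = 38.2774 + 41.3552609 = 79.6326609 u
The mass defect is 79.6326609 − 78.954259 = 0.6784019 u.
E_B = 0.6784019 × 931.494 = 631.927 MeV
Per nucleus in joules: 631.927 MeV × 1.602e-13 J/MeV = 1.0123e-10 J
Per mole: 1.0123e-10 J × 6.022e23 mol⁻¹ = 6.0961e+13 J/mol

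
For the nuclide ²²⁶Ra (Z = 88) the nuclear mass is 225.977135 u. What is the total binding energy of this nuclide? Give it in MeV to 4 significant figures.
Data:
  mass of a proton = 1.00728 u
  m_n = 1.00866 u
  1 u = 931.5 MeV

Z = 88, so N = A − Z = 226 − 88 = 138.
Mass of separated nucleons = 88(1.00728) + 138(1.00866) = 88.64064 + 139.19508 = 227.83572 u
Mass defect Δm = 227.83572 − 225.977135 = 1.858585 u
Converting to energy: 1.858585 u × 931.5 MeV/u = 1731.27 MeV

1731 MeV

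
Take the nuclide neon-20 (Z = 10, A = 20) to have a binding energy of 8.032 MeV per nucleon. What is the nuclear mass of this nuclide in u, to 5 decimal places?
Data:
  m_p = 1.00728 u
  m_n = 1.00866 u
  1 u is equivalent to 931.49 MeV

19.98695 u

Total binding energy = 20 × 8.032 = 160.640 MeV
Mass defect = 160.640 MeV / (931.49 MeV/u) = 0.1724549 u
Constituent mass = 10(1.00728) + 10(1.00866) = 20.15940 u
Nuclear mass = 20.15940 − 0.1724549 = 19.9869451 u ≈ 19.98695 u (to 5 decimal places)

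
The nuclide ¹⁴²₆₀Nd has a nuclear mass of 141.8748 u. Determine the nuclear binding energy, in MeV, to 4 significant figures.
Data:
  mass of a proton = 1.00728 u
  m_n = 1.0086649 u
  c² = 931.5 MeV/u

Z = 60, so N = A − Z = 142 − 60 = 82.
Total constituent mass: 60 × 1.00728 + 82 × 1.0086649 = 143.1473218 u
The mass defect is 143.1473218 − 141.8748 = 1.2725218 u.
Converting to energy: 1.2725218 u × 931.5 MeV/u = 1185.35 MeV

1185 MeV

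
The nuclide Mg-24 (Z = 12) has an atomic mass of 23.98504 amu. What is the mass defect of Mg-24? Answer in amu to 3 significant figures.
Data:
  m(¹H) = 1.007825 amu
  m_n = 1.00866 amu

Z = 12, so N = A − Z = 24 − 12 = 12.
Mass of separated nucleons = 12(1.007825) + 12(1.00866) = 12.093900 + 12.10392 = 24.197820 amu
Δm = 24.197820 − 23.98504 = 0.212780 amu

0.213 amu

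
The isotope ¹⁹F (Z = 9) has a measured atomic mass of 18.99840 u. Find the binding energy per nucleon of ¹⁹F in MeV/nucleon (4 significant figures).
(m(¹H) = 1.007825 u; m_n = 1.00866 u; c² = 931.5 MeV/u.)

The nucleus contains 9 protons and 19 − 9 = 10 neutrons.
Mass of separated nucleons = 9(1.007825) + 10(1.00866) = 9.070425 + 10.08660 = 19.157025 u
The mass defect is 19.157025 − 18.99840 = 0.158625 u.
Converting to energy: 0.158625 u × 931.5 MeV/u = 147.759 MeV
Dividing by A = 19 gives 7.777 MeV per nucleon.

7.777 MeV/nucleon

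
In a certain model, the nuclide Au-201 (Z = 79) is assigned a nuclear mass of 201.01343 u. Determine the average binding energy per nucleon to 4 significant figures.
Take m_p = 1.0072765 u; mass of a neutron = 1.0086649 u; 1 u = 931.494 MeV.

7.501 MeV/nucleon

Mass of separated nucleons = 79(1.0072765) + 122(1.0086649) = 79.5748435 + 123.0571178 = 202.6319613 u
Mass defect Δm = 202.6319613 − 201.01343 = 1.6185313 u
Converting to energy: 1.6185313 u × 931.494 MeV/u = 1507.65 MeV
BE/A = 1507.65 MeV / 201 = 7.501 MeV/nucleon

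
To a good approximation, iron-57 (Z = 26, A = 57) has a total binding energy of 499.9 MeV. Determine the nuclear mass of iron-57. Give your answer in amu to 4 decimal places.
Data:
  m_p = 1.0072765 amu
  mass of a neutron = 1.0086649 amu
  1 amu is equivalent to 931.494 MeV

56.9211 amu

Mass defect = 499.9 MeV / (931.494 MeV/amu) = 0.536665 amu
Constituent mass = 26(1.0072765) + 31(1.0086649) = 57.4578009 amu
Nuclear mass = 57.4578009 − 0.536665 = 56.9211359 amu ≈ 56.9211 amu (to 4 decimal places)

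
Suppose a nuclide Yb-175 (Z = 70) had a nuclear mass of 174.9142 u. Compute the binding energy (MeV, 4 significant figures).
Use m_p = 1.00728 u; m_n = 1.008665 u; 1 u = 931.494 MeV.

The nucleus contains 70 protons and 175 − 70 = 105 neutrons.
Σm = 70·m_p + 105·m_n = 70.50960 + 105.909825 = 176.419425 u
Mass defect Δm = 176.419425 − 174.9142 = 1.505225 u
E_B = 1.505225 × 931.494 = 1402.11 MeV

1402 MeV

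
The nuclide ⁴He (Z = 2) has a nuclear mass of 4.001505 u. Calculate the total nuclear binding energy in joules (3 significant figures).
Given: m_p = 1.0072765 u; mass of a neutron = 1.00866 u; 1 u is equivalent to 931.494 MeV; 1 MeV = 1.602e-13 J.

Total constituent mass: 2 × 1.0072765 + 2 × 1.00866 = 4.0318730 u
Mass defect Δm = 4.0318730 − 4.001505 = 0.0303680 u
Converting to energy: 0.0303680 u × 931.494 MeV/u = 28.2876 MeV
In joules: 28.2876 MeV × 1.602e-13 J/MeV = 4.5317e-12 J

4.53e-12 J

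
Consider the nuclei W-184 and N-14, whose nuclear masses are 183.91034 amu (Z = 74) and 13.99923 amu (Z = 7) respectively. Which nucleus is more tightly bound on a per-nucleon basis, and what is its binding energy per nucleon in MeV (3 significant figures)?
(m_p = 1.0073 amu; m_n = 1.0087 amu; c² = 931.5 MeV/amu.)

W-184; 8.03 MeV/nucleon

W-184: Σm = 74(1.0073) + 110(1.0087) = 185.4972 amu; Δm = 1.58686 amu; E_B = 1478.16 MeV; E_B/A = 8.033 MeV
N-14: Σm = 7(1.0073) + 7(1.0087) = 14.1120 amu; Δm = 0.11277 amu; E_B = 105.045 MeV; E_B/A = 7.503 MeV
W-184 has the higher binding energy per nucleon, so it is the more tightly bound nucleus.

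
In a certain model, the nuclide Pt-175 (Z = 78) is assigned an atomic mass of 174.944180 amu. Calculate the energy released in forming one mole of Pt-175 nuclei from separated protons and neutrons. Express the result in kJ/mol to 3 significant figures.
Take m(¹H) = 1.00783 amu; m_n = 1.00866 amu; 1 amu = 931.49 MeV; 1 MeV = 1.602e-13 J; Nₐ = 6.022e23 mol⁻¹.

With 78 protons and 97 neutrons (A = 175):
Total constituent mass: 78 × 1.00783 + 97 × 1.00866 = 176.45076 amu
Δm = 176.45076 − 174.944180 = 1.506580 amu
E_B = 1.506580 × 931.49 = 1403.36 MeV
Per nucleus in joules: 1403.36 MeV × 1.602e-13 J/MeV = 2.2482e-10 J
Per mole: 2.2482e-10 J × 6.022e23 mol⁻¹ = 1.3539e+14 J/mol

1.35e+11 kJ/mol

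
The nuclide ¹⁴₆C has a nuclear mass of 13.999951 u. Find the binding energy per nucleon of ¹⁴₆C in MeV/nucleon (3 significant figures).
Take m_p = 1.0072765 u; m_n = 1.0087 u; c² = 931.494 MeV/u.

With 6 protons and 8 neutrons (A = 14):
Mass of separated nucleons = 6(1.0072765) + 8(1.0087) = 6.0436590 + 8.0696 = 14.1132590 u
Mass defect Δm = 14.1132590 − 13.999951 = 0.1133080 u
Converting to energy: 0.1133080 u × 931.494 MeV/u = 105.546 MeV
BE/A = 105.546 MeV / 14 = 7.539 MeV/nucleon

7.54 MeV/nucleon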